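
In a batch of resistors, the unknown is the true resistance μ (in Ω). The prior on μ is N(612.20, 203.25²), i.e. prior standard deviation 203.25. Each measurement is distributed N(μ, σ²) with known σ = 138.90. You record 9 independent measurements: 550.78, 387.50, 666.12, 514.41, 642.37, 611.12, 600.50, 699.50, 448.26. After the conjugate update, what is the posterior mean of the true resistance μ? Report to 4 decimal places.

571.0847

For Normal data with known variance σ², a Normal(μ₀, σ₀²) prior on μ is conjugate. Posterior precision = 1/σ₀² + n/σ²; posterior mean is the precision-weighted average of μ₀ and x̄.
Σxᵢ = 550.78 + 387.50 + 666.12 + 514.41 + 642.37 + 611.12 + 600.50 + 699.50 + 448.26 = 5120.56, so n·x̄ = 5120.56.
σ₀² = 203.25² = 41310.5625, σ² = 138.90² = 19293.21; σ² + n·σ₀² = 19293.21 + 9·41310.5625 = 391088.2725.
Posterior mean = (μ₀/σ₀² + n·x̄/σ²)/(1/σ₀² + n/σ²) = (σ²·μ₀ + σ₀²·n·x̄)/(σ² + n·σ₀²) = (19293.21·612.20 + 41310.5625·5120.56)/391088.2725 = 223344517.077/391088.2725 = 571.0847.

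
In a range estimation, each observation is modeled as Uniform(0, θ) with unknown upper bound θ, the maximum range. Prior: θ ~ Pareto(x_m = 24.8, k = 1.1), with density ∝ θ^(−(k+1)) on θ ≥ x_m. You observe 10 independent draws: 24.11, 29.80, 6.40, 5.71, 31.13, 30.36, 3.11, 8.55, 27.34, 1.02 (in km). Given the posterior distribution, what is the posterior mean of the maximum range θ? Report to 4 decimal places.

34.2122

A Pareto(scale x_m, shape k) prior on the upper bound θ of Uniform(0, θ) is conjugate: posterior is Pareto(max(x_m, max xᵢ), k + n).
Sample maximum = 31.13; prior scale x_m = 24.8 → posterior scale = max = 31.13.
Posterior shape = 1.1 + 10 = 11.1.
E[θ|data] = k·x_m/(k−1) = 11.1·31.13/10.1 = 34.2122.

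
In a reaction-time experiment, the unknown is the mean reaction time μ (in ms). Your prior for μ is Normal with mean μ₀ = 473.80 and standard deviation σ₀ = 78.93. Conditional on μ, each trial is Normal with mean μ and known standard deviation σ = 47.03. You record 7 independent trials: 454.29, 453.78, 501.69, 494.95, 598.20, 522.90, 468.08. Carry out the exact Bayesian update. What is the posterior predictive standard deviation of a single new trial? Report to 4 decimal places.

50.1253

For Normal data with known variance σ², a Normal(μ₀, σ₀²) prior on μ is conjugate. Posterior precision = 1/σ₀² + n/σ²; posterior mean is the precision-weighted average of μ₀ and x̄.
σ₀² = 78.93² = 6229.9449, σ² = 47.03² = 2211.8209; σ² + n·σ₀² = 2211.8209 + 7·6229.9449 = 45821.4352.
Posterior precision = 1/σ₀² + n/σ² = 1/6229.9449 + 7/2211.8209 = (σ² + n·σ₀²)/(σ₀²σ²) = 45821.4352/(6229.9449·2211.8209); posterior variance σₙ² = σ₀²σ²/(σ² + n·σ₀²) = 6229.9449·2211.8209/45821.4352 = 300.722190.
Predictive variance for one new observation = σₙ² + σ² = 6229.9449·2211.8209/45821.4352 + 2211.8209 = σ²·(σ₀² + 45821.4352)/45821.4352 = 2211.8209·52051.3801/45821.4352 = 2512.543090; SD = √(2211.8209·52051.3801/45821.4352) = 50.1253.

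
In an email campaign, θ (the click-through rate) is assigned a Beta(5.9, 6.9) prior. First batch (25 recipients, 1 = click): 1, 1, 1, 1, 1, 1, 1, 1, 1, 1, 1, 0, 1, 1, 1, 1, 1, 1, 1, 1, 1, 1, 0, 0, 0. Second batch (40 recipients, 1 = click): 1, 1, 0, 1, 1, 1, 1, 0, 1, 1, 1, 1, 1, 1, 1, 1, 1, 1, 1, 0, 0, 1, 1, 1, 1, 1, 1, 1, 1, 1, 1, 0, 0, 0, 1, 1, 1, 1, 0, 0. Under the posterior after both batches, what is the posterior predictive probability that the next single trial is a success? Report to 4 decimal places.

0.7442

The Beta prior is conjugate to a Binomial/Bernoulli likelihood; the update adds successes to α and failures to β.
After batch 1: Beta(5.9+21, 6.9+4) = Beta(26.9, 10.9).
After batch 2: Beta(26.9+31, 10.9+9) = Beta(57.9, 19.9).
For a single future Bernoulli trial, P(success | data) = α/(α+β) = 0.7442.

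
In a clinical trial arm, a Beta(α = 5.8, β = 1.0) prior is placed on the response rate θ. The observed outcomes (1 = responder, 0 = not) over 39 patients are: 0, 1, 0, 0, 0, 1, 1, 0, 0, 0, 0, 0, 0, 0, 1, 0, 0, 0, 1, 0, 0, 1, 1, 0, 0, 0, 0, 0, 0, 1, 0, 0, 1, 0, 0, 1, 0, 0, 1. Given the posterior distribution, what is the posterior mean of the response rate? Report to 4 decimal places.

0.3668

The Beta prior is conjugate to a Binomial/Bernoulli likelihood; the update adds successes to α and failures to β.
Posterior: Beta(α+k, β+n−k) = Beta(5.8+11, 1.0+28) = Beta(16.8, 29.0).
Posterior mean = α/(α+β) = 16.8/45.8 = 0.3668.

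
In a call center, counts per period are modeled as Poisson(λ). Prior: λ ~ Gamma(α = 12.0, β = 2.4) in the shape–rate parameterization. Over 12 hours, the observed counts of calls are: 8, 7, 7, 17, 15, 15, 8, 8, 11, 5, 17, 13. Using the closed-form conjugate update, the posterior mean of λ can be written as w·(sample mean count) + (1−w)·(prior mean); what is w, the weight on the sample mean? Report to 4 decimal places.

0.8333

With a Gamma(shape α, rate β) prior, the Poisson likelihood is conjugate: the posterior is Gamma(α + ΣXᵢ, β + n).
Posterior mean = (α₀+S)/(β₀+n) = [n/(β₀+n)]·(S/n) + [β₀/(β₀+n)]·(α₀/β₀), so only n and β₀ enter the weight.
Weight on data w = n/(β₀+n) = 12/(2.4+12) = 12/14.4 = 0.8333.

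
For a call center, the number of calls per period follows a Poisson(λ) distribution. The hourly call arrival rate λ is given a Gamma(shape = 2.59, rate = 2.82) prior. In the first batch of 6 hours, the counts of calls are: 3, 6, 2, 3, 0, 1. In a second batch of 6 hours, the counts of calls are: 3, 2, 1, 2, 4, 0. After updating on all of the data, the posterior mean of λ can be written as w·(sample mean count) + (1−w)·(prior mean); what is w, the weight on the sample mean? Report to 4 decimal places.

0.8097

With a Gamma(shape α, rate β) prior, the Poisson likelihood is conjugate: the posterior is Gamma(α + ΣXᵢ, β + n).
Total number of hours: n = 6 + 6 = 12.
Posterior mean = (α₀+S)/(β₀+n) = [n/(β₀+n)]·(S/n) + [β₀/(β₀+n)]·(α₀/β₀), so only n and β₀ enter the weight.
Weight on data w = n/(β₀+n) = 12/(2.82+12) = 12/14.82 = 0.8097.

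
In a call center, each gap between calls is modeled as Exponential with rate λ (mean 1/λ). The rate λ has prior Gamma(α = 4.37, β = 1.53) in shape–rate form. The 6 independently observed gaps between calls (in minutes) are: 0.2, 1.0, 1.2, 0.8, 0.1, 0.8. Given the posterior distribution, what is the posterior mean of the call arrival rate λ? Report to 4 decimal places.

With a Gamma(shape α, rate β) prior on the exponential rate λ, the posterior after n observations with total T = Σxᵢ is Gamma(α+n, β+T).
Sum of observations T = 4.1 minutes; n = 6.
Posterior: Gamma(4.37+6, 1.53+4.1) = Gamma(10.37, 5.63).
Posterior mean of λ = α/β = 10.37/5.63 = 1.8419.

1.8419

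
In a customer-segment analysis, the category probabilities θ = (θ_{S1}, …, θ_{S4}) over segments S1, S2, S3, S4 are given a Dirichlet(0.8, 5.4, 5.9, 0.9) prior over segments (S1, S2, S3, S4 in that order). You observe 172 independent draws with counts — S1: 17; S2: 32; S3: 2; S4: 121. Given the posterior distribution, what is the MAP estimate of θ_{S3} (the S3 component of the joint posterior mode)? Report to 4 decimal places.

0.0381

The Dirichlet prior is conjugate to the Multinomial likelihood: each posterior αⱼ = prior αⱼ + observed count nⱼ.
Posterior concentration: (17.8, 37.4, 7.9, 121.9), total = 185.0.
Joint mode component: (α_{S3}−1)/(Σα−K) = 6.9/181.0 = 0.0381.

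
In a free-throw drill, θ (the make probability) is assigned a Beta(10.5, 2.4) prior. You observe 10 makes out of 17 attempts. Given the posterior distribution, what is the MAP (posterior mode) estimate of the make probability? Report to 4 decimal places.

The Beta prior is conjugate to a Binomial/Bernoulli likelihood; the update adds successes to α and failures to β.
Posterior: Beta(α+k, β+n−k) = Beta(10.5+10, 2.4+7) = Beta(20.5, 9.4).
Mode of Beta(a,b) for a,b>1 is (a−1)/(a+b−2) = 19.5/27.9 = 0.6989.

0.6989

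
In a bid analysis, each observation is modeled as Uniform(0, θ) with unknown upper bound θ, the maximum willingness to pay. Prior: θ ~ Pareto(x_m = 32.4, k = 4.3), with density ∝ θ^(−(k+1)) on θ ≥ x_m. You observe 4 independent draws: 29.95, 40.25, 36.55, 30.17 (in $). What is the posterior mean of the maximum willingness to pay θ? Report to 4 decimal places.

45.7637

A Pareto(scale x_m, shape k) prior on the upper bound θ of Uniform(0, θ) is conjugate: posterior is Pareto(max(x_m, max xᵢ), k + n).
Sample maximum = 40.25; prior scale x_m = 32.4 → posterior scale = max = 40.25.
Posterior shape = 4.3 + 4 = 8.3.
E[θ|data] = k·x_m/(k−1) = 8.3·40.25/7.3 = 45.7637.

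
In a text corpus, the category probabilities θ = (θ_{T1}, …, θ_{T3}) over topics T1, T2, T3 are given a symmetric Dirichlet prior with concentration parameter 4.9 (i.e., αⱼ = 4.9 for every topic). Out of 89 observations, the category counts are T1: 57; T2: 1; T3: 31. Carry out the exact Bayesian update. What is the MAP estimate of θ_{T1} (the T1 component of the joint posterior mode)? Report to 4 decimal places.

0.6048

The Dirichlet prior is conjugate to the Multinomial likelihood: each posterior αⱼ = prior αⱼ + observed count nⱼ.
Posterior concentration: (61.9, 5.9, 35.9), total = 103.7.
Joint mode component: (α_{T1}−1)/(Σα−K) = 60.9/100.7 = 0.6048.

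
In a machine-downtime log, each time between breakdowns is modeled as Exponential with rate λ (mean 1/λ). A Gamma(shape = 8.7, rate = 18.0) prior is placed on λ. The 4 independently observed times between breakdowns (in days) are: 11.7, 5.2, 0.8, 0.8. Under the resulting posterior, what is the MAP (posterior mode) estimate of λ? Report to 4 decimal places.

0.3205

With a Gamma(shape α, rate β) prior on the exponential rate λ, the posterior after n observations with total T = Σxᵢ is Gamma(α+n, β+T).
Sum of observations T = 18.5 days; n = 4.
Posterior: Gamma(8.7+4, 18.0+18.5) = Gamma(12.7, 36.5).
Mode = (α−1)/β = 0.3205.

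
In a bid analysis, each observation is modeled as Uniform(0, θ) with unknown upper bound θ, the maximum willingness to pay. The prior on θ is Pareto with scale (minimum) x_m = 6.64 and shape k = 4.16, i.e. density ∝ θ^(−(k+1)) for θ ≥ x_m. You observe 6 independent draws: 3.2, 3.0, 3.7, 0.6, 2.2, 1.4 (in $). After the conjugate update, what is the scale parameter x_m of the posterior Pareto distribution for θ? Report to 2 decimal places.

A Pareto(scale x_m, shape k) prior on the upper bound θ of Uniform(0, θ) is conjugate: posterior is Pareto(max(x_m, max xᵢ), k + n).
Sample maximum = 3.7; prior scale x_m = 6.64 → posterior scale = max = 6.64.
Posterior shape = 4.16 + 6 = 10.16.
Posterior scale x_m = 6.64.

6.64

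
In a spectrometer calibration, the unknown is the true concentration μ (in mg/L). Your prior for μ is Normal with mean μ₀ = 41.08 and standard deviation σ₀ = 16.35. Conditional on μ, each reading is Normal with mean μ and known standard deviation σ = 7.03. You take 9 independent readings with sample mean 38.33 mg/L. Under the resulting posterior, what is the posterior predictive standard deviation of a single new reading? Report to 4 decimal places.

For Normal data with known variance σ², a Normal(μ₀, σ₀²) prior on μ is conjugate. Posterior precision = 1/σ₀² + n/σ²; posterior mean is the precision-weighted average of μ₀ and x̄.
σ₀² = 16.35² = 267.3225, σ² = 7.03² = 49.4209; σ² + n·σ₀² = 49.4209 + 9·267.3225 = 2455.3234.
Posterior precision = 1/σ₀² + n/σ² = 1/267.3225 + 9/49.4209 = (σ² + n·σ₀²)/(σ₀²σ²) = 2455.3234/(267.3225·49.4209); posterior variance σₙ² = σ₀²σ²/(σ² + n·σ₀²) = 267.3225·49.4209/2455.3234 = 5.380684.
Predictive variance for one new observation = σₙ² + σ² = 267.3225·49.4209/2455.3234 + 49.4209 = σ²·(σ₀² + 2455.3234)/2455.3234 = 49.4209·2722.6459/2455.3234 = 54.801584; SD = √(49.4209·2722.6459/2455.3234) = 7.4028.

7.4028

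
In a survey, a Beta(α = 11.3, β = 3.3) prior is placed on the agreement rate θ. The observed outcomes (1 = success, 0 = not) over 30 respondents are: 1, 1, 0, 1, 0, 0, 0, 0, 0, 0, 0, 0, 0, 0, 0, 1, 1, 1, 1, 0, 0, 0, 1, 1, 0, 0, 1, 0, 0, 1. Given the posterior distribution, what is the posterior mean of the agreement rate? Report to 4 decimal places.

0.5000

The Beta prior is conjugate to a Binomial/Bernoulli likelihood; the update adds successes to α and failures to β.
Posterior: Beta(α+k, β+n−k) = Beta(11.3+11, 3.3+19) = Beta(22.3, 22.3).
Posterior mean = α/(α+β) = 22.3/44.6 = 0.5000.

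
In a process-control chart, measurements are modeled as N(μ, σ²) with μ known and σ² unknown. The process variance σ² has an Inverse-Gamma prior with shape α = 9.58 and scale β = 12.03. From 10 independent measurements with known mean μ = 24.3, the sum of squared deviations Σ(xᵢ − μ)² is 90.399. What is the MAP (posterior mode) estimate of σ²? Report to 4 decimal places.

3.6733

With known mean μ and an Inverse-Gamma(α, β) prior on σ², the Normal likelihood is conjugate: posterior is Inv-Gamma(α + n/2, β + Σ(xᵢ−μ)²/2).
Posterior: Inv-Gamma(9.58 + 10/2, 12.03 + 90.399/2) = Inv-Gamma(14.58, 57.2295).
Mode = β/(α+1) = 57.2295/15.58 = 3.6733.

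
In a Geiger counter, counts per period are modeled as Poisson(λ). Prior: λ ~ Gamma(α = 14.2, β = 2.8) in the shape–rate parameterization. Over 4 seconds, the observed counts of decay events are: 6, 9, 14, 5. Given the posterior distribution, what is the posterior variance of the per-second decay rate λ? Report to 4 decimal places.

1.0424

With a Gamma(shape α, rate β) prior, the Poisson likelihood is conjugate: the posterior is Gamma(α + ΣXᵢ, β + n).
Sum of counts S = 34 over n = 4 seconds.
Posterior: Gamma(α+S, β+n) = Gamma(14.2+34, 2.8+4) = Gamma(48.2, 6.8).
Var = α/β² = 48.2/6.8² = 1.0424.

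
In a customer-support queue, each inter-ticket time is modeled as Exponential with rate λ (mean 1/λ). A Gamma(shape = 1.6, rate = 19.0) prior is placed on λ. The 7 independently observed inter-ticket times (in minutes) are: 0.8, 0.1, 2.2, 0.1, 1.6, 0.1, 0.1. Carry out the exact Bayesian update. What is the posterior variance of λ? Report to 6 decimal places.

0.014931

With a Gamma(shape α, rate β) prior on the exponential rate λ, the posterior after n observations with total T = Σxᵢ is Gamma(α+n, β+T).
Sum of observations T = 5.0 minutes; n = 7.
Posterior: Gamma(1.6+7, 19.0+5.0) = Gamma(8.6, 24.0).
Var = α/β² = 0.014931.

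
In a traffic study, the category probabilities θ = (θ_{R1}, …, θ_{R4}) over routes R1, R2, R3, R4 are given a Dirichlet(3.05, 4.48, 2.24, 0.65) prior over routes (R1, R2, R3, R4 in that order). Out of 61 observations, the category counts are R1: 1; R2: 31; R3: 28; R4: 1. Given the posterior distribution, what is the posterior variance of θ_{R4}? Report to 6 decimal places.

The Dirichlet prior is conjugate to the Multinomial likelihood: each posterior αⱼ = prior αⱼ + observed count nⱼ.
Posterior concentration: (4.05, 35.48, 30.24, 1.65), total = 71.42.
Var[θ_j] = α_j(Σα−α_j)/((Σα)²(Σα+1)) = 1.65·69.77/(71.42²·72.42) = 0.000312.

0.000312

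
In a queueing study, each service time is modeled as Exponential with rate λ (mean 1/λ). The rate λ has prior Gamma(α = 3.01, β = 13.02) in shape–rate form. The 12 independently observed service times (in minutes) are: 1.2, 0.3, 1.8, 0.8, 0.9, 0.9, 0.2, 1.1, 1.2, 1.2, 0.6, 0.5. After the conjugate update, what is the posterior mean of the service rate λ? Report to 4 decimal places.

With a Gamma(shape α, rate β) prior on the exponential rate λ, the posterior after n observations with total T = Σxᵢ is Gamma(α+n, β+T).
Sum of observations T = 10.7 minutes; n = 12.
Posterior: Gamma(3.01+12, 13.02+10.7) = Gamma(15.01, 23.72).
Posterior mean of λ = α/β = 15.01/23.72 = 0.6328.

0.6328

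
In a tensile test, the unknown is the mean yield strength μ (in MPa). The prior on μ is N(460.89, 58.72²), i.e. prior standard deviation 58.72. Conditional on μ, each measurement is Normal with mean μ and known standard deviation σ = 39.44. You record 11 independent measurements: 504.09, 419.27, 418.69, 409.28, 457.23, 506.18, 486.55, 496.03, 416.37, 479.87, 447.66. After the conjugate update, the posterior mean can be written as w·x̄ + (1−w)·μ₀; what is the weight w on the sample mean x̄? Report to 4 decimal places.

0.9606

For Normal data with known variance σ², a Normal(μ₀, σ₀²) prior on μ is conjugate. Posterior precision = 1/σ₀² + n/σ²; posterior mean is the precision-weighted average of μ₀ and x̄.
σ₀² = 58.72² = 3448.0384, σ² = 39.44² = 1555.5136. Prior precision 1/σ₀² = 1/3448.0384; data precision n/σ² = 11/1555.5136.
w = (n/σ²)/(1/σ₀² + n/σ²) = n·σ₀²/(σ² + n·σ₀²) = 11·3448.0384/(1555.5136 + 11·3448.0384) = 37928.4224/39483.936 = 0.9606.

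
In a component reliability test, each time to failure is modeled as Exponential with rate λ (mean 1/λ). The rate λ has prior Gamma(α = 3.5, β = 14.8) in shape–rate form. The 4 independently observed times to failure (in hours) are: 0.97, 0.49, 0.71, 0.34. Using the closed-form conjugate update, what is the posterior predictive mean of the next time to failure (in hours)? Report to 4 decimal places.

With a Gamma(shape α, rate β) prior on the exponential rate λ, the posterior after n observations with total T = Σxᵢ is Gamma(α+n, β+T).
Sum of observations T = 2.51 hours; n = 4.
Posterior: Gamma(3.5+4, 14.8+2.51) = Gamma(7.5, 17.31).
The predictive distribution for the next observation is Lomax; its mean is β/(α−1) = 17.31/6.5 = 2.6631.

2.6631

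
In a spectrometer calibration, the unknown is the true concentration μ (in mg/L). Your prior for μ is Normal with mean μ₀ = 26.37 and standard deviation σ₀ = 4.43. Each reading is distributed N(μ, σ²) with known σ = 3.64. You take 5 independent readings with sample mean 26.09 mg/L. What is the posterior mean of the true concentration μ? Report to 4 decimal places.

For Normal data with known variance σ², a Normal(μ₀, σ₀²) prior on μ is conjugate. Posterior precision = 1/σ₀² + n/σ²; posterior mean is the precision-weighted average of μ₀ and x̄.
n·x̄ = 5·26.09 = 130.45.
σ₀² = 4.43² = 19.6249, σ² = 3.64² = 13.2496; σ² + n·σ₀² = 13.2496 + 5·19.6249 = 111.3741.
Posterior mean = (μ₀/σ₀² + n·x̄/σ²)/(1/σ₀² + n/σ²) = (σ²·μ₀ + σ₀²·n·x̄)/(σ² + n·σ₀²) = (13.2496·26.37 + 19.6249·130.45)/111.3741 = 2909.460157/111.3741 = 26.1233.

26.1233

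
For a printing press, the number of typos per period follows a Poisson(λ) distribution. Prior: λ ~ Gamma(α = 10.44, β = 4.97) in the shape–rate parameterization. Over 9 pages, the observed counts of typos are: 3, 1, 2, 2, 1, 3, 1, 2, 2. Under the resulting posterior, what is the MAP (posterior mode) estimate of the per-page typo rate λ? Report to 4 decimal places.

1.8926

With a Gamma(shape α, rate β) prior, the Poisson likelihood is conjugate: the posterior is Gamma(α + ΣXᵢ, β + n).
Sum of counts S = 17 over n = 9 pages.
Posterior: Gamma(α+S, β+n) = Gamma(10.44+17, 4.97+9) = Gamma(27.44, 13.97).
Mode of Gamma(α,β) for α≥1 is (α−1)/β = 26.44/13.97 = 1.8926.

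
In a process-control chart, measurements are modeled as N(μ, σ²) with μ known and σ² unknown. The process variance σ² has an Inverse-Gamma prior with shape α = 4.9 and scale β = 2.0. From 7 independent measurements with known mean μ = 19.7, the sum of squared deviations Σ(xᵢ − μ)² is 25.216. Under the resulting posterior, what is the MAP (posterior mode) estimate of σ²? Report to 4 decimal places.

1.5540

With known mean μ and an Inverse-Gamma(α, β) prior on σ², the Normal likelihood is conjugate: posterior is Inv-Gamma(α + n/2, β + Σ(xᵢ−μ)²/2).
Posterior: Inv-Gamma(4.9 + 7/2, 2.0 + 25.216/2) = Inv-Gamma(8.40, 14.6080).
Mode = β/(α+1) = 14.6080/9.40 = 1.5540.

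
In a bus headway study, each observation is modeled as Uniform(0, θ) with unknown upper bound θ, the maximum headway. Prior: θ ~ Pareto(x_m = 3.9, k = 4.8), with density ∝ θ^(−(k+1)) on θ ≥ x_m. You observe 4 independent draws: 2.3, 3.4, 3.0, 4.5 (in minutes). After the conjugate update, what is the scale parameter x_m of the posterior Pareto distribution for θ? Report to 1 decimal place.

4.5

A Pareto(scale x_m, shape k) prior on the upper bound θ of Uniform(0, θ) is conjugate: posterior is Pareto(max(x_m, max xᵢ), k + n).
Sample maximum = 4.5; prior scale x_m = 3.9 → posterior scale = max = 4.5.
Posterior shape = 4.8 + 4 = 8.8.
Posterior scale x_m = 4.5.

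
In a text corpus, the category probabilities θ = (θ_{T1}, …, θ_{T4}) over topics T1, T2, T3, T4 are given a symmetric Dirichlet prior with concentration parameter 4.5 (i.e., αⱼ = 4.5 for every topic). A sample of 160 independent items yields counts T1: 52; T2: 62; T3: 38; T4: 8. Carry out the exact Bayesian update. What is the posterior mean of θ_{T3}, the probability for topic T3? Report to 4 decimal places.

0.2388

The Dirichlet prior is conjugate to the Multinomial likelihood: each posterior αⱼ = prior αⱼ + observed count nⱼ.
Posterior concentration: (56.5, 66.5, 42.5, 12.5), total = 178.0.
E[θ_{T3}|data] = α_{T3}/Σα = 42.5/178.0 = 0.2388.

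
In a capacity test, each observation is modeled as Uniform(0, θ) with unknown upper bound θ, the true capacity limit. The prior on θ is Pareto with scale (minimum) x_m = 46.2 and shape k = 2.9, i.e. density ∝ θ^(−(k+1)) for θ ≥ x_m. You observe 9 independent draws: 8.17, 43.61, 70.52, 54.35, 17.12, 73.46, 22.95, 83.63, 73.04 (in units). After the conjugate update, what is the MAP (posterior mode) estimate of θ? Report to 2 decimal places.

83.63

A Pareto(scale x_m, shape k) prior on the upper bound θ of Uniform(0, θ) is conjugate: posterior is Pareto(max(x_m, max xᵢ), k + n).
Sample maximum = 83.63; prior scale x_m = 46.2 → posterior scale = max = 83.63.
Posterior shape = 2.9 + 9 = 11.9.
The Pareto density is decreasing on [x_m, ∞), so the mode is x_m = 83.63.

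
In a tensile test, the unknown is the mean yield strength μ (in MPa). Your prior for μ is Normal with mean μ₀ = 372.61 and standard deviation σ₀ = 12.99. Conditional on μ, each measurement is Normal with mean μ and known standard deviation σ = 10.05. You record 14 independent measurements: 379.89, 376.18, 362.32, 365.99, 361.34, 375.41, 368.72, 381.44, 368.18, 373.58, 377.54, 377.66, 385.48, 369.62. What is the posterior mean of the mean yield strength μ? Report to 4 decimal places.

For Normal data with known variance σ², a Normal(μ₀, σ₀²) prior on μ is conjugate. Posterior precision = 1/σ₀² + n/σ²; posterior mean is the precision-weighted average of μ₀ and x̄.
Σxᵢ = 379.89 + 376.18 + 362.32 + 365.99 + 361.34 + 375.41 + 368.72 + 381.44 + 368.18 + 373.58 + 377.54 + 377.66 + 385.48 + 369.62 = 5223.35, so n·x̄ = 5223.35.
σ₀² = 12.99² = 168.7401, σ² = 10.05² = 101.0025; σ² + n·σ₀² = 101.0025 + 14·168.7401 = 2463.3639.
Posterior mean = (μ₀/σ₀² + n·x̄/σ²)/(1/σ₀² + n/σ²) = (σ²·μ₀ + σ₀²·n·x̄)/(σ² + n·σ₀²) = (101.0025·372.61 + 168.7401·5223.35)/2463.3639 = 919023.14286/2463.3639 = 373.0765.

373.0765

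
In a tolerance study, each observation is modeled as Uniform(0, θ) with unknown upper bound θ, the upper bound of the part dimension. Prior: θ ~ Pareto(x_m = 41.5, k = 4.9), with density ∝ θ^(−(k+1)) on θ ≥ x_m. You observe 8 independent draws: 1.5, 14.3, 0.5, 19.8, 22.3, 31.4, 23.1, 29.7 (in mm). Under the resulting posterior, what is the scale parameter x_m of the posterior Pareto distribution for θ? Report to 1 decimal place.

41.5

A Pareto(scale x_m, shape k) prior on the upper bound θ of Uniform(0, θ) is conjugate: posterior is Pareto(max(x_m, max xᵢ), k + n).
Sample maximum = 31.4; prior scale x_m = 41.5 → posterior scale = max = 41.5.
Posterior shape = 4.9 + 8 = 12.9.
Posterior scale x_m = 41.5.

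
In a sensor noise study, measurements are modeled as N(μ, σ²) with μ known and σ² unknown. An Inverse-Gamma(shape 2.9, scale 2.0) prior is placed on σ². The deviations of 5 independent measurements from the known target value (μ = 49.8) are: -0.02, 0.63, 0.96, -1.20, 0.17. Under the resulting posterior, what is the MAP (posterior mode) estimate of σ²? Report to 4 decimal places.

0.5303

With known mean μ and an Inverse-Gamma(α, β) prior on σ², the Normal likelihood is conjugate: posterior is Inv-Gamma(α + n/2, β + Σ(xᵢ−μ)²/2).
Σ(xᵢ−μ)² = (-0.02)² + (0.63)² + (0.96)² + (-1.20)² + (0.17)² = 2.7878.
Posterior: Inv-Gamma(2.9 + 5/2, 2.0 + 2.7878/2) = Inv-Gamma(5.40, 3.39390).
Mode = β/(α+1) = 3.39390/6.40 = 0.5303.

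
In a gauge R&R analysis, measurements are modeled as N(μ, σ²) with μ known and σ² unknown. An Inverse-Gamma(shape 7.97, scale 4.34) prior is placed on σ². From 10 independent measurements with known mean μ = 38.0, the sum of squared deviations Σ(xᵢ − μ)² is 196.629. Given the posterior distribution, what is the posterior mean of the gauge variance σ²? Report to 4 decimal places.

With known mean μ and an Inverse-Gamma(α, β) prior on σ², the Normal likelihood is conjugate: posterior is Inv-Gamma(α + n/2, β + Σ(xᵢ−μ)²/2).
Posterior: Inv-Gamma(7.97 + 10/2, 4.34 + 196.629/2) = Inv-Gamma(12.97, 102.6545).
E[σ²|data] = β/(α−1) = 102.6545/11.97 = 8.5760.

8.5760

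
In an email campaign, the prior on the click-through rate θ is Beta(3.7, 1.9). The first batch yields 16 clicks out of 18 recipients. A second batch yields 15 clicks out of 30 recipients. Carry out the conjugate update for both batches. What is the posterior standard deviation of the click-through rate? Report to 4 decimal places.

0.0647

The Beta prior is conjugate to a Binomial/Bernoulli likelihood; the update adds successes to α and failures to β.
After batch 1: Beta(3.7+16, 1.9+2) = Beta(19.7, 3.9).
After batch 2: Beta(19.7+15, 3.9+15) = Beta(34.7, 18.9).
Var = αβ/((α+β)²(α+β+1)) = 34.7·18.9/(53.6²·54.6) = 0.00418089; SD = √0.00418089 = 0.0647.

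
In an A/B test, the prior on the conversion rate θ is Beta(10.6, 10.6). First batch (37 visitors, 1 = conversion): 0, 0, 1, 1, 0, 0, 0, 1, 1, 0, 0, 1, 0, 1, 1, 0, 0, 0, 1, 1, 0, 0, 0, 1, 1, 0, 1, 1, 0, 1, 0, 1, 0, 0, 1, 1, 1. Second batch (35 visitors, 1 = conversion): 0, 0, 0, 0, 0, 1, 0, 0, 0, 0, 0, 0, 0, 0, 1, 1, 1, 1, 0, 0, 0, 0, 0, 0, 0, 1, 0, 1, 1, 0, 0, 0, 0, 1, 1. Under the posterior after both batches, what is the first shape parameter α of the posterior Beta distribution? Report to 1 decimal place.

38.6

The Beta prior is conjugate to a Binomial/Bernoulli likelihood; the update adds successes to α and failures to β.
After batch 1: Beta(10.6+18, 10.6+19) = Beta(28.6, 29.6).
After batch 2: Beta(28.6+10, 29.6+25) = Beta(38.6, 54.6).
Posterior α = 38.6.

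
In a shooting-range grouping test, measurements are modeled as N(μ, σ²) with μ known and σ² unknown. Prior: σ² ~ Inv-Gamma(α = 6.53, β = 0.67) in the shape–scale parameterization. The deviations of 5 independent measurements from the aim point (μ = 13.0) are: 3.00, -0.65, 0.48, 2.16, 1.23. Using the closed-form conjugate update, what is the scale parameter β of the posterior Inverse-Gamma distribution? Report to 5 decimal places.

With known mean μ and an Inverse-Gamma(α, β) prior on σ², the Normal likelihood is conjugate: posterior is Inv-Gamma(α + n/2, β + Σ(xᵢ−μ)²/2).
Σ(xᵢ−μ)² = (3.00)² + (-0.65)² + (0.48)² + (2.16)² + (1.23)² = 15.8314.
Posterior: Inv-Gamma(6.53 + 5/2, 0.67 + 15.8314/2) = Inv-Gamma(9.03, 8.58570).
Posterior β = 8.58570.

8.58570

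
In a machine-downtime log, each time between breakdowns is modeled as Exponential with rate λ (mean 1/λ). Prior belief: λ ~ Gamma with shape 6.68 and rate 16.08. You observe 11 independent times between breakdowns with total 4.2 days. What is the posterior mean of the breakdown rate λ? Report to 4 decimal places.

With a Gamma(shape α, rate β) prior on the exponential rate λ, the posterior after n observations with total T = Σxᵢ is Gamma(α+n, β+T).
Posterior: Gamma(6.68+11, 16.08+4.2) = Gamma(17.68, 20.28).
Posterior mean of λ = α/β = 17.68/20.28 = 0.8718.

0.8718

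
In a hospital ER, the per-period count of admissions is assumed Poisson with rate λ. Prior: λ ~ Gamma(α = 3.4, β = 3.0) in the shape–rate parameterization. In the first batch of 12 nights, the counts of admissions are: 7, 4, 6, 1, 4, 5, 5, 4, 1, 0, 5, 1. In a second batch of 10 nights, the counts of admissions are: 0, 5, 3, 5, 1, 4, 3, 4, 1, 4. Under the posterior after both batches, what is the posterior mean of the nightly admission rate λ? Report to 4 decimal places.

3.0560

With a Gamma(shape α, rate β) prior, the Poisson likelihood is conjugate: the posterior is Gamma(α + ΣXᵢ, β + n).
Batch 1: sum of counts S = 43 over n = 12 nights.
After batch 1: Gamma(α+S, β+n) = Gamma(3.4+43, 3.0+12) = Gamma(46.4, 15.0).
Batch 2: sum of counts S = 30 over n = 10 nights.
After batch 2: Gamma(α+S, β+n) = Gamma(46.4+30, 15.0+10) = Gamma(76.4, 25.0).
Posterior mean = α/β = 76.4/25.0 = 3.0560.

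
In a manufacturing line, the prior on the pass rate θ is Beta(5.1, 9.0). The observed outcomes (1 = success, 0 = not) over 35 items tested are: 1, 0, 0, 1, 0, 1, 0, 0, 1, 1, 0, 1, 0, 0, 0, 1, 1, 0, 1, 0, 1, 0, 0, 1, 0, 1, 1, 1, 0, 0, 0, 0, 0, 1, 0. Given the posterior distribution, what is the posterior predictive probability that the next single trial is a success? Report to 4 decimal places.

The Beta prior is conjugate to a Binomial/Bernoulli likelihood; the update adds successes to α and failures to β.
Posterior: Beta(α+k, β+n−k) = Beta(5.1+15, 9.0+20) = Beta(20.1, 29.0).
For a single future Bernoulli trial, P(success | data) = α/(α+β) = 0.4094.

0.4094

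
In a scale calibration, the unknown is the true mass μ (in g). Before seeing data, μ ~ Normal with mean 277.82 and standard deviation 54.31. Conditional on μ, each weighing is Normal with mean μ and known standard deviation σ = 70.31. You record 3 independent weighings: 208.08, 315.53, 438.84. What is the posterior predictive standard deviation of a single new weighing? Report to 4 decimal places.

77.4642

For Normal data with known variance σ², a Normal(μ₀, σ₀²) prior on μ is conjugate. Posterior precision = 1/σ₀² + n/σ²; posterior mean is the precision-weighted average of μ₀ and x̄.
σ₀² = 54.31² = 2949.5761, σ² = 70.31² = 4943.4961; σ² + n·σ₀² = 4943.4961 + 3·2949.5761 = 13792.2244.
Posterior precision = 1/σ₀² + n/σ² = 1/2949.5761 + 3/4943.4961 = (σ² + n·σ₀²)/(σ₀²σ²) = 13792.2244/(2949.5761·4943.4961); posterior variance σₙ² = σ₀²σ²/(σ² + n·σ₀²) = 2949.5761·4943.4961/13792.2244 = 1057.205678.
Predictive variance for one new observation = σₙ² + σ² = 2949.5761·4943.4961/13792.2244 + 4943.4961 = σ²·(σ₀² + 13792.2244)/13792.2244 = 4943.4961·16741.8005/13792.2244 = 6000.701778; SD = √(4943.4961·16741.8005/13792.2244) = 77.4642.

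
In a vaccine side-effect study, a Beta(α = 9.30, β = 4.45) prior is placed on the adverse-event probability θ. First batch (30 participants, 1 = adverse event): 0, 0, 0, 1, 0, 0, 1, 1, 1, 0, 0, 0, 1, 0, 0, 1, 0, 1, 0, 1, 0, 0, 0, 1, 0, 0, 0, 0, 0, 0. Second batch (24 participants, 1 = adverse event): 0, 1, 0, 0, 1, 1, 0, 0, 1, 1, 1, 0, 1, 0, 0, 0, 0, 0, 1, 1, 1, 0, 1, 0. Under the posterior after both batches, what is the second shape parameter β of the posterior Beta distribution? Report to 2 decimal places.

The Beta prior is conjugate to a Binomial/Bernoulli likelihood; the update adds successes to α and failures to β.
After batch 1: Beta(9.30+9, 4.45+21) = Beta(18.30, 25.45).
After batch 2: Beta(18.30+11, 25.45+13) = Beta(29.30, 38.45).
Posterior β = 38.45.

38.45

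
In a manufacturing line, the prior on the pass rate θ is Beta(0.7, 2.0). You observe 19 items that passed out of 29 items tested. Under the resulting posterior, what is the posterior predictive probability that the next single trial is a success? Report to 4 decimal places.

0.6215

The Beta prior is conjugate to a Binomial/Bernoulli likelihood; the update adds successes to α and failures to β.
Posterior: Beta(α+k, β+n−k) = Beta(0.7+19, 2.0+10) = Beta(19.7, 12.0).
For a single future Bernoulli trial, P(success | data) = α/(α+β) = 0.6215.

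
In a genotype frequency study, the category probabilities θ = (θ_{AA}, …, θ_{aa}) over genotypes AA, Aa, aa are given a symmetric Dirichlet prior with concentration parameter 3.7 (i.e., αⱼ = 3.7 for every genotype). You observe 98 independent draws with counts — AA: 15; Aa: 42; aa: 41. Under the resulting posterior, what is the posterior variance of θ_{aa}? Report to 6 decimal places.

0.002197

The Dirichlet prior is conjugate to the Multinomial likelihood: each posterior αⱼ = prior αⱼ + observed count nⱼ.
Posterior concentration: (18.7, 45.7, 44.7), total = 109.1.
Var[θ_j] = α_j(Σα−α_j)/((Σα)²(Σα+1)) = 44.7·64.4/(109.1²·110.1) = 0.002197.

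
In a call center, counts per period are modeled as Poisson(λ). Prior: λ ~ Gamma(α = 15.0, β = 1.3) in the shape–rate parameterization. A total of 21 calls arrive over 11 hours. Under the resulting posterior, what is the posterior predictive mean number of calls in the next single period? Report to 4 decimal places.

2.9268

With a Gamma(shape α, rate β) prior, the Poisson likelihood is conjugate: the posterior is Gamma(α + ΣXᵢ, β + n).
Posterior: Gamma(α+S, β+n) = Gamma(15.0+21, 1.3+11) = Gamma(36.0, 12.3).
The predictive distribution for one future period is NegBinom with mean α/β = 2.9268.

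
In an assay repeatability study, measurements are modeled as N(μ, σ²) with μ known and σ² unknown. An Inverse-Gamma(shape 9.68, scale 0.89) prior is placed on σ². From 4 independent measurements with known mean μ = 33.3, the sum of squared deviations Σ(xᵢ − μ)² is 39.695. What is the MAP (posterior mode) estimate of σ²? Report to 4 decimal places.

With known mean μ and an Inverse-Gamma(α, β) prior on σ², the Normal likelihood is conjugate: posterior is Inv-Gamma(α + n/2, β + Σ(xᵢ−μ)²/2).
Posterior: Inv-Gamma(9.68 + 4/2, 0.89 + 39.695/2) = Inv-Gamma(11.68, 20.7375).
Mode = β/(α+1) = 20.7375/12.68 = 1.6354.

1.6354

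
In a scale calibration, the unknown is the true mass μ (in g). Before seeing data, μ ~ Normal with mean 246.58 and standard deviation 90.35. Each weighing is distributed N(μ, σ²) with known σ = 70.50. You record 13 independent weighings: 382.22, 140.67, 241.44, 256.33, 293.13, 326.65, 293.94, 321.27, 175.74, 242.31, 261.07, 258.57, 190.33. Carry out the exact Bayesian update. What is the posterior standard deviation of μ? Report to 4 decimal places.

For Normal data with known variance σ², a Normal(μ₀, σ₀²) prior on μ is conjugate. Posterior precision = 1/σ₀² + n/σ²; posterior mean is the precision-weighted average of μ₀ and x̄.
σ₀² = 90.35² = 8163.1225, σ² = 70.50² = 4970.25; σ² + n·σ₀² = 4970.25 + 13·8163.1225 = 111090.8425.
Posterior precision = 1/σ₀² + n/σ² = 1/8163.1225 + 13/4970.25 = (σ² + n·σ₀²)/(σ₀²σ²) = 111090.8425/(8163.1225·4970.25); posterior variance σₙ² = σ₀²σ²/(σ² + n·σ₀²) = 8163.1225·4970.25/111090.8425 = 365.221459.
Posterior SD = √σₙ² = √(8163.1225·4970.25/111090.8425) = 19.1108.

19.1108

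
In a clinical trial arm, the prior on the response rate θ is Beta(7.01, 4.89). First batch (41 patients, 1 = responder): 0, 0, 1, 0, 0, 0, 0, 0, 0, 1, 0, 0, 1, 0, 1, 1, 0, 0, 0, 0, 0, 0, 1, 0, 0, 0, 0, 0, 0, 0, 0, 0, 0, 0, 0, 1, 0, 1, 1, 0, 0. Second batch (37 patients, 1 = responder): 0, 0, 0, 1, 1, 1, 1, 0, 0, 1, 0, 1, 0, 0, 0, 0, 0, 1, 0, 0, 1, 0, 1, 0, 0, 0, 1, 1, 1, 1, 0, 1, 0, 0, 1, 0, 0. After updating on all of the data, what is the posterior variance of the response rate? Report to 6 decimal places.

0.002486

The Beta prior is conjugate to a Binomial/Bernoulli likelihood; the update adds successes to α and failures to β.
After batch 1: Beta(7.01+9, 4.89+32) = Beta(16.01, 36.89).
After batch 2: Beta(16.01+15, 36.89+22) = Beta(31.01, 58.89).
Var = αβ/((α+β)²(α+β+1)) = 31.01·58.89/(89.90²·90.90) = 0.002486.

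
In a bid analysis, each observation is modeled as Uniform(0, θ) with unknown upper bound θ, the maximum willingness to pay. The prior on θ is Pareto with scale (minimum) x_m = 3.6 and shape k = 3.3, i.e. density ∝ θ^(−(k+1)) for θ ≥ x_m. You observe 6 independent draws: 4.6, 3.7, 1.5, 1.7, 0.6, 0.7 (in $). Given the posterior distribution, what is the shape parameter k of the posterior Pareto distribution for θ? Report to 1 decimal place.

9.3

A Pareto(scale x_m, shape k) prior on the upper bound θ of Uniform(0, θ) is conjugate: posterior is Pareto(max(x_m, max xᵢ), k + n).
Sample maximum = 4.6; prior scale x_m = 3.6 → posterior scale = max = 4.6.
Posterior shape = 3.3 + 6 = 9.3.
Posterior shape k = 9.3.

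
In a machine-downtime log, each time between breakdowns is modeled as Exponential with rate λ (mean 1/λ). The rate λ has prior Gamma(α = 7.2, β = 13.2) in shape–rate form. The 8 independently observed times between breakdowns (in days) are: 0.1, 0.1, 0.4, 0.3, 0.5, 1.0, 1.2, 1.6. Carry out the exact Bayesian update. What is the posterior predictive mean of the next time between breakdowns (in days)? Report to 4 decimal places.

With a Gamma(shape α, rate β) prior on the exponential rate λ, the posterior after n observations with total T = Σxᵢ is Gamma(α+n, β+T).
Sum of observations T = 5.2 days; n = 8.
Posterior: Gamma(7.2+8, 13.2+5.2) = Gamma(15.2, 18.4).
The predictive distribution for the next observation is Lomax; its mean is β/(α−1) = 18.4/14.2 = 1.2958.

1.2958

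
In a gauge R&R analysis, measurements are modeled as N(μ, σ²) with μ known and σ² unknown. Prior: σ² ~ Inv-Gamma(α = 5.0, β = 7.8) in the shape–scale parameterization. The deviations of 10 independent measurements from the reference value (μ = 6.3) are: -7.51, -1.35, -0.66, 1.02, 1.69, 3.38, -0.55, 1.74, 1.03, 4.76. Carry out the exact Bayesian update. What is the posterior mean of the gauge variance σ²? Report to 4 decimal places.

With known mean μ and an Inverse-Gamma(α, β) prior on σ², the Normal likelihood is conjugate: posterior is Inv-Gamma(α + n/2, β + Σ(xᵢ−μ)²/2).
Σ(xᵢ−μ)² = (-7.51)² + (-1.35)² + (-0.66)² + (1.02)² + (1.69)² + (3.38)² + (-0.55)² + (1.74)² + (1.03)² + (4.76)² = 101.0277.
Posterior: Inv-Gamma(5.0 + 10/2, 7.8 + 101.0277/2) = Inv-Gamma(10.00, 58.31385).
E[σ²|data] = β/(α−1) = 58.31385/9.00 = 6.4793.

6.4793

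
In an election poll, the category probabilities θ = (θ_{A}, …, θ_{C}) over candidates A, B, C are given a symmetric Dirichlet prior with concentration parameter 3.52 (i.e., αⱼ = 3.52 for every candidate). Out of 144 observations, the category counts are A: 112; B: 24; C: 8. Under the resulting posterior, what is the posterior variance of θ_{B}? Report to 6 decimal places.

0.000941

The Dirichlet prior is conjugate to the Multinomial likelihood: each posterior αⱼ = prior αⱼ + observed count nⱼ.
Posterior concentration: (115.52, 27.52, 11.52), total = 154.56.
Var[θ_j] = α_j(Σα−α_j)/((Σα)²(Σα+1)) = 27.52·127.04/(154.56²·155.56) = 0.000941.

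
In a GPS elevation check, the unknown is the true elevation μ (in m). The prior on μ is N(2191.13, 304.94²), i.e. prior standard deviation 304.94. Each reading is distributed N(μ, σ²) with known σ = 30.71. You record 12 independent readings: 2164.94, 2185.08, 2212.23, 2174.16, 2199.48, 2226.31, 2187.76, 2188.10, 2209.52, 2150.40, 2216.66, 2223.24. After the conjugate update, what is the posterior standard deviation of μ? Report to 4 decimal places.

8.8615

For Normal data with known variance σ², a Normal(μ₀, σ₀²) prior on μ is conjugate. Posterior precision = 1/σ₀² + n/σ²; posterior mean is the precision-weighted average of μ₀ and x̄.
σ₀² = 304.94² = 92988.4036, σ² = 30.71² = 943.1041; σ² + n·σ₀² = 943.1041 + 12·92988.4036 = 1116803.9473.
Posterior precision = 1/σ₀² + n/σ² = 1/92988.4036 + 12/943.1041 = (σ² + n·σ₀²)/(σ₀²σ²) = 1116803.9473/(92988.4036·943.1041); posterior variance σₙ² = σ₀²σ²/(σ² + n·σ₀²) = 92988.4036·943.1041/1116803.9473 = 78.525640.
Posterior SD = √σₙ² = √(92988.4036·943.1041/1116803.9473) = 8.8615.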